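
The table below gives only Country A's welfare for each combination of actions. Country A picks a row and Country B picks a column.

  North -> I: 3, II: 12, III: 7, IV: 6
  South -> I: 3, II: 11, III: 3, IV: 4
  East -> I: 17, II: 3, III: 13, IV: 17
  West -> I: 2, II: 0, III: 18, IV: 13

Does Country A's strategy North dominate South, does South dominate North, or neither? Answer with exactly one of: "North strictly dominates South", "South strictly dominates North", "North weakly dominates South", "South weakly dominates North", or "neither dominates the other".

Compare North to South across each choice by Country B: I: 3=3, II: 12>11, III: 7>3, IV: 6>4.
North is at least as good everywhere and strictly better somewhere (tied only at I), so North weakly but not strictly dominates South.

North weakly dominates South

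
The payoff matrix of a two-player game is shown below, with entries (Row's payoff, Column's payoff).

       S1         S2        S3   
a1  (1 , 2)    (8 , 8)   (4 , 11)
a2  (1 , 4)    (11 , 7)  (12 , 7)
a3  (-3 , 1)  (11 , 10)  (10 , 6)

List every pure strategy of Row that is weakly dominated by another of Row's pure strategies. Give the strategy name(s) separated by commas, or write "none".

a1, a3

a2 weakly dominates a1 — S1: 1=1, S2: 11>8, S3: 12>4.
a2: no other strategy beats it everywhere (a1 at S2 (11>8); a3 at S1 (1>-3)).
a2 weakly dominates a3 — S1: 1>-3, S2: 11=11, S3: 12>10.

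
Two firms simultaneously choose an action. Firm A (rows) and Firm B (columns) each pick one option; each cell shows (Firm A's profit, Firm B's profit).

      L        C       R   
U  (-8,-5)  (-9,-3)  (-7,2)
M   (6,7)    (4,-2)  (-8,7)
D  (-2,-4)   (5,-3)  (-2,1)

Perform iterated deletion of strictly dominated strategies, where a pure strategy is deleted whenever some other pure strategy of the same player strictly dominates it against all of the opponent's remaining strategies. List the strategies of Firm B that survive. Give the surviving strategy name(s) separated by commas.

Row U is eliminated: D beats it against every remaining column (L: -2>-8, C: 5>-9, R: -2>-7).
Column C is eliminated: R beats it against every remaining row (M: 7>-2, D: 1>-3).
Among the remaining strategies, none is strictly dominated by another pure strategy of the same player, so the elimination stops.
Surviving strategies — Firm A: {M, D}; Firm B: {L, R}.

L, R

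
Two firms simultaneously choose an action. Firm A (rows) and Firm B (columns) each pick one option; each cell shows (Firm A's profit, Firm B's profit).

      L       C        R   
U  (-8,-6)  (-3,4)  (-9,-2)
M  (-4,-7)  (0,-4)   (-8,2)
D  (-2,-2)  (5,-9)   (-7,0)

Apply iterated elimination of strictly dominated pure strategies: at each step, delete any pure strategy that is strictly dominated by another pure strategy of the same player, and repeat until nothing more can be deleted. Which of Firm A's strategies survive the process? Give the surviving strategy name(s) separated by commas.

D

Firm A's strategy U is strictly dominated by M (L: -4>-8, C: 0>-3, R: -8>-9) and is removed.
For Firm A, D strictly dominates M on the remaining columns (L: -2>-4, C: 5>0, R: -7>-8); eliminate M.
Firm B's strategy L is strictly dominated by R (D: 0>-2) and is removed.
Firm B's strategy C is strictly dominated by R (D: 0>-9) and is removed.
Among the remaining strategies, none is strictly dominated by another pure strategy of the same player, so the elimination stops.
Surviving strategies — Firm A: {D}; Firm B: {R}.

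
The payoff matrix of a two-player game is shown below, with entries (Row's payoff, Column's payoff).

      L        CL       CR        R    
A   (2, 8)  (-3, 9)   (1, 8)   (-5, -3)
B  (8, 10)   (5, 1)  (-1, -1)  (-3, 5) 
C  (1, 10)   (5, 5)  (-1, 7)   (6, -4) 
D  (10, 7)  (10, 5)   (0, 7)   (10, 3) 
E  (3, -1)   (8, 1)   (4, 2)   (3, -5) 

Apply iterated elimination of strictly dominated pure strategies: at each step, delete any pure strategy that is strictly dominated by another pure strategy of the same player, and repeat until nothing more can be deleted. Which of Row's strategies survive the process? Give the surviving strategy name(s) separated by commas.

D, E

Row's strategy A is strictly dominated by E (L: 3>2, CL: 8>-3, CR: 4>1, R: 3>-5) and is removed.
Row's strategy B is strictly dominated by D (L: 10>8, CL: 10>5, CR: 0>-1, R: 10>-3) and is removed.
Row C is eliminated: D beats it against every remaining column (L: 10>1, CL: 10>5, CR: 0>-1, R: 10>6).
Column CL is eliminated: CR beats it against every remaining row (D: 7>5, E: 2>1).
Column R is eliminated: L beats it against every remaining row (D: 7>3, E: -1>-5).
Among the remaining strategies, none is strictly dominated by another pure strategy of the same player, so the elimination stops.
Surviving strategies — Row: {D, E}; Column: {L, CR}.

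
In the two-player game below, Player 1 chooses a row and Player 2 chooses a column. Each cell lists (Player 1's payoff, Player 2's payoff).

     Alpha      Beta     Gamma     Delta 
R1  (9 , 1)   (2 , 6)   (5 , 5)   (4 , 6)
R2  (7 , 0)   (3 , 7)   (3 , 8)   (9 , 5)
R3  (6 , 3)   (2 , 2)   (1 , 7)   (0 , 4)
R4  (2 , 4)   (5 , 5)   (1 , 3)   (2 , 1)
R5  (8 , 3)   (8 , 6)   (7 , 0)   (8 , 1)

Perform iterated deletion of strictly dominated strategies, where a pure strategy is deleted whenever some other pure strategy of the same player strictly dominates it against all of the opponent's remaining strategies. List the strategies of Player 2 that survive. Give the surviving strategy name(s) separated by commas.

Beta

Row R3 is eliminated: R2 beats it against every remaining column (Alpha: 7>6, Beta: 3>2, Gamma: 3>1, Delta: 9>0).
For Player 1, R5 strictly dominates R4 on the remaining columns (Alpha: 8>2, Beta: 8>5, Gamma: 7>1, Delta: 8>2); eliminate R4.
For Player 2, Beta strictly dominates Alpha on the remaining rows (R1: 6>1, R2: 7>0, R5: 6>3); eliminate Alpha.
Row R1 is eliminated: R5 beats it against every remaining column (Beta: 8>2, Gamma: 7>5, Delta: 8>4).
Player 2's strategy Delta is strictly dominated by Beta (R2: 7>5, R5: 6>1) and is removed.
Player 1's strategy R2 is strictly dominated by R5 (Beta: 8>3, Gamma: 7>3) and is removed.
Column Gamma is eliminated: Beta beats it against every remaining row (R5: 6>0).
Among the remaining strategies, none is strictly dominated by another pure strategy of the same player, so the elimination stops.
Surviving strategies — Player 1: {R5}; Player 2: {Beta}.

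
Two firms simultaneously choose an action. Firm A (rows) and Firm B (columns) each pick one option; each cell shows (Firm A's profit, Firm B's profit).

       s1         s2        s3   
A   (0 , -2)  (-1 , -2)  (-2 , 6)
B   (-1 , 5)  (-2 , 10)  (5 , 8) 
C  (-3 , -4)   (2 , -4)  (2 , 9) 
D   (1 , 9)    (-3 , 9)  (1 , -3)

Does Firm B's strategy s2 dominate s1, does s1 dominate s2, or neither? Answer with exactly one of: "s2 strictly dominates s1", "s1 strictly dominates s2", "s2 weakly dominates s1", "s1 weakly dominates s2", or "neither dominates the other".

s2 weakly dominates s1

s2's payoffs vs s1's, by Firm A's action — A: -2=-2, B: 10>5, C: -4=-4, D: 9=9.
s2 is at least as good everywhere and strictly better somewhere (tied only at A, C, D), so s2 weakly but not strictly dominates s1.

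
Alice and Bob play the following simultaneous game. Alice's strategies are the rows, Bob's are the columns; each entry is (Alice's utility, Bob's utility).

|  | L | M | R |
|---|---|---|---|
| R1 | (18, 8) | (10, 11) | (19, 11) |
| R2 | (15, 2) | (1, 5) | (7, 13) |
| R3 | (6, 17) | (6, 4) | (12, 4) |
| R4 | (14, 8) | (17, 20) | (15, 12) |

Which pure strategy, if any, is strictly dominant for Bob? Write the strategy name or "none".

none

L fails to dominate M at R1 (8<11).
M fails to dominate L at R3 (4<17).
R fails to dominate L at R3 (4<17).
No single strategy dominates all the others.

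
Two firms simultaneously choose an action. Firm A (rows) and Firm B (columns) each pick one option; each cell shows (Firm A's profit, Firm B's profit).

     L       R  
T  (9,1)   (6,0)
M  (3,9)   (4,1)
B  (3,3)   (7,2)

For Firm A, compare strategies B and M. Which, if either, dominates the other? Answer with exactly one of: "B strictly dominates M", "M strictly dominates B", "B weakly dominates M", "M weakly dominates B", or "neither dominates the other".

B weakly dominates M

Compare B to M across each opponent action: L: 3=3, R: 7>4.
B is at least as good everywhere and strictly better somewhere (tied only at L), so B weakly but not strictly dominates M.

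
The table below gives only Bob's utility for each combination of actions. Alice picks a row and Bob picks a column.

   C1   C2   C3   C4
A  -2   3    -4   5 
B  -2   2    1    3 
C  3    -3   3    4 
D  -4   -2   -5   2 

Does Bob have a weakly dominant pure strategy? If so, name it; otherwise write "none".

C4 vs C1: A: 5>-2, B: 3>-2, C: 4>3, D: 2>-4.
C4 vs C2: A: 5>3, B: 3>2, C: 4>-3, D: 2>-2.
C4 vs C3: A: 5>-4, B: 3>1, C: 4>3, D: 2>-5.
C4 is at least as good as every other strategy against every opponent action, so it is weakly dominant.

C4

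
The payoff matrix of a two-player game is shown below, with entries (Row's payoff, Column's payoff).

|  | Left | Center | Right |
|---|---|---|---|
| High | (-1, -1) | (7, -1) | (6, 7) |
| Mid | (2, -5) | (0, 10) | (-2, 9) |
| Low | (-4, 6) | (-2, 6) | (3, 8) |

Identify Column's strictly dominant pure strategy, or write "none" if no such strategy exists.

Left fails to dominate Center at High (-1=-1).
Center fails to dominate Left at High (-1=-1).
Right fails to dominate Center at Mid (9<10).
No single strategy dominates all the others.

none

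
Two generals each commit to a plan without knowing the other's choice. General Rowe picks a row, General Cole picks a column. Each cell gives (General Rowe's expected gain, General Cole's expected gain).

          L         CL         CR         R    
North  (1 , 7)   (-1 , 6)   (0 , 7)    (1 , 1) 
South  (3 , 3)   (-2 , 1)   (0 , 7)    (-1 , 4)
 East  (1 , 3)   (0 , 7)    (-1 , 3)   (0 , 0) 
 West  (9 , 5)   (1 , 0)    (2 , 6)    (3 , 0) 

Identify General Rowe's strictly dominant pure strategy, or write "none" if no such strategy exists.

West vs North: L: 9>1, CL: 1>-1, CR: 2>0, R: 3>1.
West vs South: L: 9>3, CL: 1>-2, CR: 2>0, R: 3>-1.
West vs East: L: 9>1, CL: 1>0, CR: 2>-1, R: 3>0.
West strictly beats every other strategy against every opponent action, so it is strictly dominant.

West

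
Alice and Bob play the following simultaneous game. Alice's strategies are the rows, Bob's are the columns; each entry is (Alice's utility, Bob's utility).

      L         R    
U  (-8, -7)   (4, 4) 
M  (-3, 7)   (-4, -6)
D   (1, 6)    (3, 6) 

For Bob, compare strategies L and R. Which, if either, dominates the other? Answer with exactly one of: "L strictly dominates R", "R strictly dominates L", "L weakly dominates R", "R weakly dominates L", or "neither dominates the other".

L's payoffs vs R's, by Alice's action — U: -7<4, M: 7>-6, D: 6=6.
L does better at M but worse at U; neither strategy dominates the other.

neither dominates the other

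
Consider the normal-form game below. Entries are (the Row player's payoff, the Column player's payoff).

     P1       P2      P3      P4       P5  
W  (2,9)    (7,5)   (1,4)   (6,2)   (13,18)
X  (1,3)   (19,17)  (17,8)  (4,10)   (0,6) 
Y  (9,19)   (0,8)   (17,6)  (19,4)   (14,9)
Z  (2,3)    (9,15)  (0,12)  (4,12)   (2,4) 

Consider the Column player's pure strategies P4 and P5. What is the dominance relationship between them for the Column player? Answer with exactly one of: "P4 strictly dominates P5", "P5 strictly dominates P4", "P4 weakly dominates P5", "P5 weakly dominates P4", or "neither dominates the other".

neither dominates the other

Compare P4 to P5 across every action of the Row player: W: 2<18, X: 10>6, Y: 4<9, Z: 12>4.
P4 does better at X, Z but worse at W, Y; neither strategy dominates the other.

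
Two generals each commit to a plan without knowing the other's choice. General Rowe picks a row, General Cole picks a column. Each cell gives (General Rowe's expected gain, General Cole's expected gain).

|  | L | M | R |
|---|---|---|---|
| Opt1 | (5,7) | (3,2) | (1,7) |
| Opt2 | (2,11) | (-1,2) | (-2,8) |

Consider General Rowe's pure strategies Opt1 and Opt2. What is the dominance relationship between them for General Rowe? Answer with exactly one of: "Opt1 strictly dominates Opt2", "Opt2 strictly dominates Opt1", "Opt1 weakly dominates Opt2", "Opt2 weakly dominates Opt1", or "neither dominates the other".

Opt1 strictly dominates Opt2

Opt1's payoffs vs Opt2's, by General Cole's action — L: 5>2, M: 3>-1, R: 1>-2.
Opt1 gives a strictly higher payoff against every action of General Cole, so Opt1 strictly dominates Opt2.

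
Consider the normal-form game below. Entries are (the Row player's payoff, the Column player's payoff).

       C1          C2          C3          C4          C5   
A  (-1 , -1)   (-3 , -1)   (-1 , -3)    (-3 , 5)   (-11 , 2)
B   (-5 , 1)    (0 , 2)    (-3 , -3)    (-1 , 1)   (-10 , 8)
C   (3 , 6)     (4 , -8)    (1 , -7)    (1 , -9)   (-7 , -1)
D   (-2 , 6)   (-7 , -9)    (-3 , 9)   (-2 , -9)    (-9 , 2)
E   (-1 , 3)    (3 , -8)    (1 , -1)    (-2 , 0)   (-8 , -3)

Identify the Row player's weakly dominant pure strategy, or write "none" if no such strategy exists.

C vs A: C1: 3>-1, C2: 4>-3, C3: 1>-1, C4: 1>-3, C5: -7>-11.
C vs B: C1: 3>-5, C2: 4>0, C3: 1>-3, C4: 1>-1, C5: -7>-10.
C vs D: C1: 3>-2, C2: 4>-7, C3: 1>-3, C4: 1>-2, C5: -7>-9.
C vs E: C1: 3>-1, C2: 4>3, C3: 1=1, C4: 1>-2, C5: -7>-8.
C is at least as good as every other strategy against every opponent action, so it is weakly dominant.

C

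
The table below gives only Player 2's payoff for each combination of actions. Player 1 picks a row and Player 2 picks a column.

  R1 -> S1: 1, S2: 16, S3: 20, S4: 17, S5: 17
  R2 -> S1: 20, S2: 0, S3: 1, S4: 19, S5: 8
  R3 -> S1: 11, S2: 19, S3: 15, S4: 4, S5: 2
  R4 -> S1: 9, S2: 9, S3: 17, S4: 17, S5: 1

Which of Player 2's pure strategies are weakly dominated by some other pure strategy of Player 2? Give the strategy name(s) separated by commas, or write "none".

Nothing dominates S1: S2 at R2 (20>0); S3 at R2 (20>1); S4 at R2 (20>19); S5 at R2 (20>8).
S2 is not dominated — it holds its own against S1 at R1 (16>1); S3 at R3 (19>15); S4 at R3 (19>4); S5 at R3 (19>2).
Nothing dominates S3: S1 at R1 (20>1); S2 at R1 (20>16); S4 at R1 (20>17); S5 at R1 (20>17).
Nothing dominates S4: S1 at R1 (17>1); S2 at R1 (17>16); S3 at R2 (19>1); S5 at R2 (19>8).
S4 weakly dominates S5 — R1: 17=17, R2: 19>8, R3: 4>2, R4: 17>1.

S5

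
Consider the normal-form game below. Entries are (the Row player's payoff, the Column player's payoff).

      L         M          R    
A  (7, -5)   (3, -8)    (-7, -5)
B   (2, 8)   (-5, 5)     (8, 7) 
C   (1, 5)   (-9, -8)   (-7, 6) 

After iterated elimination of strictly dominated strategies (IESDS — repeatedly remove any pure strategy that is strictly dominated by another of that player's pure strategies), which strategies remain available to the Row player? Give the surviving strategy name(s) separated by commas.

A, B

The Row player's strategy C is strictly dominated by B (L: 2>1, M: -5>-9, R: 8>-7) and is removed.
Column M is eliminated: L beats it against every remaining row (A: -5>-8, B: 8>5).
Among the remaining strategies, none is strictly dominated by another pure strategy of the same player, so the elimination stops.
Surviving strategies — the Row player: {A, B}; the Column player: {L, R}.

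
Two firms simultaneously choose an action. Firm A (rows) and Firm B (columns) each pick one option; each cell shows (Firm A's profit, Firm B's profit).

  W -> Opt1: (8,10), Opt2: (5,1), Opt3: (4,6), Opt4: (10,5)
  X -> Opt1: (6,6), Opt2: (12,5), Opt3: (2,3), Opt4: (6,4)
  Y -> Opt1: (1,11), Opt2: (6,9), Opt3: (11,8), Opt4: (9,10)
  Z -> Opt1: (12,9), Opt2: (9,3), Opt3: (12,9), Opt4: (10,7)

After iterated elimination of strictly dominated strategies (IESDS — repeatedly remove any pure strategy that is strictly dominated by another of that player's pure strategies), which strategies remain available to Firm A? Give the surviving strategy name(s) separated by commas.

Z

Row Y is eliminated: Z beats it against every remaining column (Opt1: 12>1, Opt2: 9>6, Opt3: 12>11, Opt4: 10>9).
Firm B's strategy Opt2 is strictly dominated by Opt1 (W: 10>1, X: 6>5, Z: 9>3) and is removed.
Row X is eliminated: W beats it against every remaining column (Opt1: 8>6, Opt3: 4>2, Opt4: 10>6).
Column Opt4 is eliminated: Opt1 beats it against every remaining row (W: 10>5, Z: 9>7).
Firm A's strategy W is strictly dominated by Z (Opt1: 12>8, Opt3: 12>4) and is removed.
Among the remaining strategies, none is strictly dominated by another pure strategy of the same player, so the elimination stops.
Surviving strategies — Firm A: {Z}; Firm B: {Opt1, Opt3}.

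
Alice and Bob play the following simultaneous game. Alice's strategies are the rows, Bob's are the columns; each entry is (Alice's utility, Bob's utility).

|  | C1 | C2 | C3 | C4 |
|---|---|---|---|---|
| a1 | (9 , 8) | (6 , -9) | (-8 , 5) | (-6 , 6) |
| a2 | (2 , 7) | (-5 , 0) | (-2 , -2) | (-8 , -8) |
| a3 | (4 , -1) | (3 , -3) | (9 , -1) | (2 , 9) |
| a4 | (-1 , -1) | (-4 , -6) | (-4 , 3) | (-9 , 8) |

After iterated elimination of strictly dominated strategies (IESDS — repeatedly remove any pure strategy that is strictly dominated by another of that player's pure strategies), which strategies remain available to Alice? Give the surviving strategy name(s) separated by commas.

a1, a3

Alice's strategy a2 is strictly dominated by a3 (C1: 4>2, C2: 3>-5, C3: 9>-2, C4: 2>-8) and is removed.
For Alice, a3 strictly dominates a4 on the remaining columns (C1: 4>-1, C2: 3>-4, C3: 9>-4, C4: 2>-9); eliminate a4.
Column C2 is eliminated: C1 beats it against every remaining row (a1: 8>-9, a3: -1>-3).
Column C3 is eliminated: C4 beats it against every remaining row (a1: 6>5, a3: 9>-1).
Among the remaining strategies, none is strictly dominated by another pure strategy of the same player, so the elimination stops.
Surviving strategies — Alice: {a1, a3}; Bob: {C1, C4}.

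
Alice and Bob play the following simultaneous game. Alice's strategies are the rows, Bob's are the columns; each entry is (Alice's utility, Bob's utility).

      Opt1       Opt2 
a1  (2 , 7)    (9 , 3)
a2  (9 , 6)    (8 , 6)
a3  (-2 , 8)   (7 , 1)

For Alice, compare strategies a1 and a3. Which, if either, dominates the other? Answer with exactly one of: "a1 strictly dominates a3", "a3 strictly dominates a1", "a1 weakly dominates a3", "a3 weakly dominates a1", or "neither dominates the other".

a1 strictly dominates a3

a1's payoffs vs a3's, by Bob's action — Opt1: 2>-2, Opt2: 9>7.
Every comparison favours a1, so a1 strictly dominates a3.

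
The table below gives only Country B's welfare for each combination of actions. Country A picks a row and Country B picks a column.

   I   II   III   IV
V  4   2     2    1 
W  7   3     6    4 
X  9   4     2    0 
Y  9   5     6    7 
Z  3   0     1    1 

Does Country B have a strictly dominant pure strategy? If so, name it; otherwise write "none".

I vs II: V: 4>2, W: 7>3, X: 9>4, Y: 9>5, Z: 3>0.
I vs III: V: 4>2, W: 7>6, X: 9>2, Y: 9>6, Z: 3>1.
I vs IV: V: 4>1, W: 7>4, X: 9>0, Y: 9>7, Z: 3>1.
I strictly beats every other strategy against every opponent action, so it is strictly dominant.

I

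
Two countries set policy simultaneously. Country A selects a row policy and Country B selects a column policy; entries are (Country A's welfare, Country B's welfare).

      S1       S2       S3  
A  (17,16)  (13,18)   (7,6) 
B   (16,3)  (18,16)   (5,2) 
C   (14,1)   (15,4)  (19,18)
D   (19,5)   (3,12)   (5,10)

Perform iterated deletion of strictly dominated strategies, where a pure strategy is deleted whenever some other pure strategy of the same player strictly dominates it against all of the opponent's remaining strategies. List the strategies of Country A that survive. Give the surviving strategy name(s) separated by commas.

B, C

Column S1 is eliminated: S2 beats it against every remaining row (A: 18>16, B: 16>3, C: 4>1, D: 12>5).
Row A is eliminated: C beats it against every remaining column (S2: 15>13, S3: 19>7).
Row D is eliminated: C beats it against every remaining column (S2: 15>3, S3: 19>5).
Among the remaining strategies, none is strictly dominated by another pure strategy of the same player, so the elimination stops.
Surviving strategies — Country A: {B, C}; Country B: {S2, S3}.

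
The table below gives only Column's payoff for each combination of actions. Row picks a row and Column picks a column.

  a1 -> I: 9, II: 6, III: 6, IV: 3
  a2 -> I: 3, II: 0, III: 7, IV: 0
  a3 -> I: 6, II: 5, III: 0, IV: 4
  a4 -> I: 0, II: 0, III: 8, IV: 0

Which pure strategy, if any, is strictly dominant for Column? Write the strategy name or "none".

I fails to dominate II at a4 (0=0).
II fails to dominate I at a1 (6<9).
III fails to dominate I at a1 (6<9).
IV fails to dominate I at a1 (3<9).
No single strategy dominates all the others.

none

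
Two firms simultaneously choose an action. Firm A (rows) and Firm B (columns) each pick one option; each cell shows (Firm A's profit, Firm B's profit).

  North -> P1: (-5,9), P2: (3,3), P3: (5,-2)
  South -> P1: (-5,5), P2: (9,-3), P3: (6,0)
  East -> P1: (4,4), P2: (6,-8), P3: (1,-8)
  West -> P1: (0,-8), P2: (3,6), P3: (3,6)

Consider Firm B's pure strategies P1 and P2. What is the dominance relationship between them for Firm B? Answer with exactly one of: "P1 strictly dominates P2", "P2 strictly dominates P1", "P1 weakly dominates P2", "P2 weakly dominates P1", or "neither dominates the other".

Compare P1 to P2 across each opponent action: North: 9>3, South: 5>-3, East: 4>-8, West: -8<6.
P1 does better at North, South, East but worse at West; neither strategy dominates the other.

neither dominates the other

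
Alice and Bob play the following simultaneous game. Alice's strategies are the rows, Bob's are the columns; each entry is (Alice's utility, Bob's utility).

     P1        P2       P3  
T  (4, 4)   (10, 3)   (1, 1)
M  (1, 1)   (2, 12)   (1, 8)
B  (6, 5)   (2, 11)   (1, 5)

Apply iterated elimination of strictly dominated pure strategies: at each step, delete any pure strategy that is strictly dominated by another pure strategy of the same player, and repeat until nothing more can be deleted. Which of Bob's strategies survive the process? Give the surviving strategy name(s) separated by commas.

P1, P2

Column P3 is eliminated: P2 beats it against every remaining row (T: 3>1, M: 12>8, B: 11>5).
Alice's strategy M is strictly dominated by T (P1: 4>1, P2: 10>2) and is removed.
Among the remaining strategies, none is strictly dominated by another pure strategy of the same player, so the elimination stops.
Surviving strategies — Alice: {T, B}; Bob: {P1, P2}.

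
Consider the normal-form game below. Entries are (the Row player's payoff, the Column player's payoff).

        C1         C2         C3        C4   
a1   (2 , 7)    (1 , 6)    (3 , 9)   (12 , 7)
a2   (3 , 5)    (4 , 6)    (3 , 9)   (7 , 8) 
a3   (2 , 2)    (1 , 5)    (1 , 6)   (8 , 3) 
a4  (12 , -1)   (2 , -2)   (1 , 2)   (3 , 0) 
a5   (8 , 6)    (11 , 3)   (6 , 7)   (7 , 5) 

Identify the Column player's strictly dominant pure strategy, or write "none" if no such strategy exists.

C3 vs C1: a1: 9>7, a2: 9>5, a3: 6>2, a4: 2>-1, a5: 7>6.
C3 vs C2: a1: 9>6, a2: 9>6, a3: 6>5, a4: 2>-2, a5: 7>3.
C3 vs C4: a1: 9>7, a2: 9>8, a3: 6>3, a4: 2>0, a5: 7>5.
C3 strictly beats every other strategy against every opponent action, so it is strictly dominant.

C3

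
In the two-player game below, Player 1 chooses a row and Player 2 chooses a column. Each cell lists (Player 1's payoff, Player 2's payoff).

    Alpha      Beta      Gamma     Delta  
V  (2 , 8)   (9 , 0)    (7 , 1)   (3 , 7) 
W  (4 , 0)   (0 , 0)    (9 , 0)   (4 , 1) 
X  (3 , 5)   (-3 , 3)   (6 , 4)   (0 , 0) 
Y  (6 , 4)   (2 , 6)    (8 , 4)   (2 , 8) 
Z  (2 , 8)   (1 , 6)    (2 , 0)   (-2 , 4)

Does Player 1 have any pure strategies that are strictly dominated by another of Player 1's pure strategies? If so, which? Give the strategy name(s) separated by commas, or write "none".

X, Z

Nothing dominates V: W at Beta (9>0); X at Beta (9>-3); Y at Beta (9>2); Z at Alpha (2=2).
W: no other strategy beats it everywhere (V at Alpha (4>2); X at Alpha (4>3); Y at Gamma (9>8); Z at Alpha (4>2)).
X: dominated, since W does at least as well everywhere (Alpha: 4>3, Beta: 0>-3, Gamma: 9>6, Delta: 4>0).
Nothing dominates Y: V at Alpha (6>2); W at Alpha (6>4); X at Alpha (6>3); Z at Alpha (6>2).
Y strictly dominates Z — Alpha: 6>2, Beta: 2>1, Gamma: 8>2, Delta: 2>-2.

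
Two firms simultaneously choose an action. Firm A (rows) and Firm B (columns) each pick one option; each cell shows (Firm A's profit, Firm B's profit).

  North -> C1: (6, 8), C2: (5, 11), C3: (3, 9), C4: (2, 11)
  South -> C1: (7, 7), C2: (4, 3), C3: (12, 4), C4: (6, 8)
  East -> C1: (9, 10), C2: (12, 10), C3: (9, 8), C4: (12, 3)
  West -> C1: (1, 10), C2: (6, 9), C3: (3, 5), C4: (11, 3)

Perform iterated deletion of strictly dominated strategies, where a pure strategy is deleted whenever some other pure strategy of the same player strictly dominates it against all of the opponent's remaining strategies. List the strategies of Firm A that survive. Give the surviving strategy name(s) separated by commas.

East

For Firm A, East strictly dominates North on the remaining columns (C1: 9>6, C2: 12>5, C3: 9>3, C4: 12>2); eliminate North.
Firm A's strategy West is strictly dominated by East (C1: 9>1, C2: 12>6, C3: 9>3, C4: 12>11) and is removed.
Column C3 is eliminated: C1 beats it against every remaining row (South: 7>4, East: 10>8).
Firm A's strategy South is strictly dominated by East (C1: 9>7, C2: 12>4, C4: 12>6) and is removed.
For Firm B, C1 strictly dominates C4 on the remaining rows (East: 10>3); eliminate C4.
Among the remaining strategies, none is strictly dominated by another pure strategy of the same player, so the elimination stops.
Surviving strategies — Firm A: {East}; Firm B: {C1, C2}.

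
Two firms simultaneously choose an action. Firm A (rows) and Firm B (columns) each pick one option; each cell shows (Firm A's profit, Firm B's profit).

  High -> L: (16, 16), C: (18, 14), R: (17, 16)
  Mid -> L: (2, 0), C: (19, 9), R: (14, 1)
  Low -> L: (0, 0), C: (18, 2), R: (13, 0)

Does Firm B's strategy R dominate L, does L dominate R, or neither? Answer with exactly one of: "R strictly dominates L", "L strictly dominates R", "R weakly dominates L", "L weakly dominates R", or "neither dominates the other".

R's payoffs vs L's, by Firm A's action — High: 16=16, Mid: 1>0, Low: 0=0.
R is at least as good everywhere and strictly better somewhere (tied only at High, Low), so R weakly but not strictly dominates L.

R weakly dominates L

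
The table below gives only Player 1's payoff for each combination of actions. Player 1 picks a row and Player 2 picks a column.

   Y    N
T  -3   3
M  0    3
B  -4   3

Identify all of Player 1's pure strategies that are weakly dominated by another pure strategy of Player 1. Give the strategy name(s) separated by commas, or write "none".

T, B

T is weakly dominated by M (Y: 0>-3, N: 3=3).
M is not dominated — it holds its own against T at Y (0>-3); B at Y (0>-4).
B: dominated, since T does at least as well everywhere (Y: -3>-4, N: 3=3).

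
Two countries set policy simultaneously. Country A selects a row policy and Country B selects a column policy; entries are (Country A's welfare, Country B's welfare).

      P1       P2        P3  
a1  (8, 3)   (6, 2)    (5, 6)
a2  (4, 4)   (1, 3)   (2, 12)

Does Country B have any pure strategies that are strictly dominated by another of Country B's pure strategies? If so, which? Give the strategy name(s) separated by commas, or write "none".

P3 strictly dominates P1 — a1: 6>3, a2: 12>4.
P2: dominated, since P1 does at least as well everywhere (a1: 3>2, a2: 4>3).
P3: no other strategy beats it everywhere (P1 at a1 (6>3); P2 at a1 (6>2)).

P1, P2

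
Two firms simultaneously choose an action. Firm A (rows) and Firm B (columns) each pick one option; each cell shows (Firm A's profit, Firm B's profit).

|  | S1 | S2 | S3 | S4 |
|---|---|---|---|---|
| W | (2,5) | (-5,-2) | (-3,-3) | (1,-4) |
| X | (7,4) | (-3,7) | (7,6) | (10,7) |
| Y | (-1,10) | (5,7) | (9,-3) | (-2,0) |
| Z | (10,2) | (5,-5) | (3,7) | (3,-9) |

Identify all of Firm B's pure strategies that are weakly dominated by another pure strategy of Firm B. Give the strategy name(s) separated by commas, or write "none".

S4

S1 is not dominated — it holds its own against S2 at W (5>-2); S3 at W (5>-3); S4 at W (5>-4).
S2 is not dominated — it holds its own against S1 at X (7>4); S3 at W (-2>-3); S4 at W (-2>-4).
Nothing dominates S3: S1 at X (6>4); S2 at Z (7>-5); S4 at W (-3>-4).
S4 is weakly dominated by S2 (W: -2>-4, X: 7=7, Y: 7>0, Z: -5>-9).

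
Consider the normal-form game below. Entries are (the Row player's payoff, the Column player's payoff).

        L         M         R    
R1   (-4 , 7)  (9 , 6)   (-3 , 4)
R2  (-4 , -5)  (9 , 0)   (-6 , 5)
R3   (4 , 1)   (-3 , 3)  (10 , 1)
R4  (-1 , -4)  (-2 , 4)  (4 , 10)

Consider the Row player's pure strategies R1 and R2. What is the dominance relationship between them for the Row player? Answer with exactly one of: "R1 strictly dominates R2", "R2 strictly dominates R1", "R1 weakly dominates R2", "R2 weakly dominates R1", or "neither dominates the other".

R1's payoffs vs R2's, by the Column player's action — L: -4=-4, M: 9=9, R: -3>-6.
R1 is at least as good everywhere and strictly better somewhere (tied only at L, M), so R1 weakly but not strictly dominates R2.

R1 weakly dominates R2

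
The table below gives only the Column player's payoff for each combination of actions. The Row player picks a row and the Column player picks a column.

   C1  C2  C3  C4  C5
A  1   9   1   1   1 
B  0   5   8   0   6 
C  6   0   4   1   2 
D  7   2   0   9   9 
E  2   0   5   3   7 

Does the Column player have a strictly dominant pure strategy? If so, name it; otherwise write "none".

none

C1 fails to dominate C2 at A (1<9).
C2 fails to dominate C1 at C (0<6).
C3 fails to dominate C1 at A (1=1).
C4 fails to dominate C1 at A (1=1).
C5 fails to dominate C1 at A (1=1).
No single strategy dominates all the others.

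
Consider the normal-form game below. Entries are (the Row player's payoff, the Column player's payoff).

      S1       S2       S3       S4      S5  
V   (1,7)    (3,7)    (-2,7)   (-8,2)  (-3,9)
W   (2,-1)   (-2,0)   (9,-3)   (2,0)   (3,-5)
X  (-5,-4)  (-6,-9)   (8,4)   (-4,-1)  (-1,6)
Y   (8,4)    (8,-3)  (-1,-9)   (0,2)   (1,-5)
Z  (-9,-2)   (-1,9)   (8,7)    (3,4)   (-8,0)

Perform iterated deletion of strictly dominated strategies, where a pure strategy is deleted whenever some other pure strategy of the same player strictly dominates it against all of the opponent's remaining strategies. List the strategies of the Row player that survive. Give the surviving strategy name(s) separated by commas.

For the Row player, Y strictly dominates V on the remaining columns (S1: 8>1, S2: 8>3, S3: -1>-2, S4: 0>-8, S5: 1>-3); eliminate V.
The Row player's strategy X is strictly dominated by W (S1: 2>-5, S2: -2>-6, S3: 9>8, S4: 2>-4, S5: 3>-1) and is removed.
Column S3 is eliminated: S2 beats it against every remaining row (W: 0>-3, Y: -3>-9, Z: 9>7).
For the Column player, S2 strictly dominates S5 on the remaining rows (W: 0>-5, Y: -3>-5, Z: 9>0); eliminate S5.
Among the remaining strategies, none is strictly dominated by another pure strategy of the same player, so the elimination stops.
Surviving strategies — the Row player: {W, Y, Z}; the Column player: {S1, S2, S4}.

W, Y, Z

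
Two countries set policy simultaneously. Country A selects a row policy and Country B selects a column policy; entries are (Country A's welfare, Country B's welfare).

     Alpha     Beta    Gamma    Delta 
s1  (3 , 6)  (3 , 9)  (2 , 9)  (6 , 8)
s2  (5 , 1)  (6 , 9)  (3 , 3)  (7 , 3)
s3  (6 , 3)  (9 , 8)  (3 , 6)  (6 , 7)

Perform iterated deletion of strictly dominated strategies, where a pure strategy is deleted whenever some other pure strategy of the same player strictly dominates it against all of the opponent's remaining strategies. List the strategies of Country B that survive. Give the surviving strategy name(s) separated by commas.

Beta

Row s1 is eliminated: s2 beats it against every remaining column (Alpha: 5>3, Beta: 6>3, Gamma: 3>2, Delta: 7>6).
Column Alpha is eliminated: Beta beats it against every remaining row (s2: 9>1, s3: 8>3).
Country B's strategy Gamma is strictly dominated by Beta (s2: 9>3, s3: 8>6) and is removed.
For Country B, Beta strictly dominates Delta on the remaining rows (s2: 9>3, s3: 8>7); eliminate Delta.
Country A's strategy s2 is strictly dominated by s3 (Beta: 9>6) and is removed.
Among the remaining strategies, none is strictly dominated by another pure strategy of the same player, so the elimination stops.
Surviving strategies — Country A: {s3}; Country B: {Beta}.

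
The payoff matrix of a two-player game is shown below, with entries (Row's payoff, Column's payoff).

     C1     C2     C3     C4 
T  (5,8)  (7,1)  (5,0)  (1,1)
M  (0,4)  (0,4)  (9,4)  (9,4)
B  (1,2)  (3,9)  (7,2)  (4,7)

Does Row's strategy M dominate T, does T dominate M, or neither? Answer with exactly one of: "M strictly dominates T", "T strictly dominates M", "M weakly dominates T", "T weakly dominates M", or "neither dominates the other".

neither dominates the other

Compare M to T across each choice by Column: C1: 0<5, C2: 0<7, C3: 9>5, C4: 9>1.
M does better at C3, C4 but worse at C1, C2; neither strategy dominates the other.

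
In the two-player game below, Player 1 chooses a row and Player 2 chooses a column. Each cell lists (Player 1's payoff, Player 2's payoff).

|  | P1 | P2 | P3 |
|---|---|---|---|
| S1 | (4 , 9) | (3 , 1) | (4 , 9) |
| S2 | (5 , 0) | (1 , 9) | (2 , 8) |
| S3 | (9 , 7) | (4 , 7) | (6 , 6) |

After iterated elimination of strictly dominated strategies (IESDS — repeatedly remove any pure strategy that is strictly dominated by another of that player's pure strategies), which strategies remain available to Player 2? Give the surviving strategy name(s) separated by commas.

P1, P2

Row S1 is eliminated: S3 beats it against every remaining column (P1: 9>4, P2: 4>3, P3: 6>4).
For Player 1, S3 strictly dominates S2 on the remaining columns (P1: 9>5, P2: 4>1, P3: 6>2); eliminate S2.
For Player 2, P1 strictly dominates P3 on the remaining rows (S3: 7>6); eliminate P3.
Among the remaining strategies, none is strictly dominated by another pure strategy of the same player, so the elimination stops.
Surviving strategies — Player 1: {S3}; Player 2: {P1, P2}.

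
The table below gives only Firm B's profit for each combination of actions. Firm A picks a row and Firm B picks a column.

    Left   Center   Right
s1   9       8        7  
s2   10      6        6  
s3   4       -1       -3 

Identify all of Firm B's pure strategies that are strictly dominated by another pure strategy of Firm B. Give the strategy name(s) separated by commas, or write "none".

Center, Right

Nothing dominates Left: Center at s1 (9>8); Right at s1 (9>7).
Center: dominated, since Left does at least as well everywhere (s1: 9>8, s2: 10>6, s3: 4>-1).
Right: dominated, since Left does at least as well everywhere (s1: 9>7, s2: 10>6, s3: 4>-3).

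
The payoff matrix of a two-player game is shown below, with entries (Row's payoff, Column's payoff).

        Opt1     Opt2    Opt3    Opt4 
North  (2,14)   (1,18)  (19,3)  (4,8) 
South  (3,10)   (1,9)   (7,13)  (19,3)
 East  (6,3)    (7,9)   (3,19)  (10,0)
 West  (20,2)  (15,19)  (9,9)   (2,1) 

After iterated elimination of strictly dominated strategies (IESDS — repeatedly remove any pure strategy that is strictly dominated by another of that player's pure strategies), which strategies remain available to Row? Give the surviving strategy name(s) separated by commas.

For Column, Opt1 strictly dominates Opt4 on the remaining rows (North: 14>8, South: 10>3, East: 3>0, West: 2>1); eliminate Opt4.
For Row, West strictly dominates South on the remaining columns (Opt1: 20>3, Opt2: 15>1, Opt3: 9>7); eliminate South.
For Row, West strictly dominates East on the remaining columns (Opt1: 20>6, Opt2: 15>7, Opt3: 9>3); eliminate East.
Column's strategy Opt1 is strictly dominated by Opt2 (North: 18>14, West: 19>2) and is removed.
Column's strategy Opt3 is strictly dominated by Opt2 (North: 18>3, West: 19>9) and is removed.
For Row, West strictly dominates North on the remaining columns (Opt2: 15>1); eliminate North.
Among the remaining strategies, none is strictly dominated by another pure strategy of the same player, so the elimination stops.
Surviving strategies — Row: {West}; Column: {Opt2}.

West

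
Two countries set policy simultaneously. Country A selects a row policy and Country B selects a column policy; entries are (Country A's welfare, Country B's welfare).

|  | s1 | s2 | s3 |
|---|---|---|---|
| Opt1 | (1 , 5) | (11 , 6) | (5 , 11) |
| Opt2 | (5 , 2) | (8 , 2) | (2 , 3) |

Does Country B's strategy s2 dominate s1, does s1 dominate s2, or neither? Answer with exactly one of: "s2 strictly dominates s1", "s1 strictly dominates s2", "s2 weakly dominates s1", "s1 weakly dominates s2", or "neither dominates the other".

s2's payoffs vs s1's, by Country A's action — Opt1: 6>5, Opt2: 2=2.
s2 is at least as good everywhere and strictly better somewhere (tied only at Opt2), so s2 weakly but not strictly dominates s1.

s2 weakly dominates s1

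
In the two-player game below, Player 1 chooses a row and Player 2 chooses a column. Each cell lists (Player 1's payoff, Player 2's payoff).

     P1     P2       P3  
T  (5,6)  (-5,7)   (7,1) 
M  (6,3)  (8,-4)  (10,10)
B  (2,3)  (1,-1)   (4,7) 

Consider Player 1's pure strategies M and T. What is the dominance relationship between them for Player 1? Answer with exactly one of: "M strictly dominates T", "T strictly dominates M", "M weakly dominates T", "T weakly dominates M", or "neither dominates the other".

M strictly dominates T

Compare M to T across every action of Player 2: P1: 6>5, P2: 8>-5, P3: 10>7.
M gives a strictly higher payoff against every action of Player 2, so M strictly dominates T.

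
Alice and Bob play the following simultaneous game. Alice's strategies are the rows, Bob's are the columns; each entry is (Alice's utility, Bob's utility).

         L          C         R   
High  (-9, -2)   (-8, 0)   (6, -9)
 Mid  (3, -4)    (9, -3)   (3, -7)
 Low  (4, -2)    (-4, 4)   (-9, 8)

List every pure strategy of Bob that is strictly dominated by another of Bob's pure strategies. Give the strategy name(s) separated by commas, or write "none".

L is strictly dominated by C (High: 0>-2, Mid: -3>-4, Low: 4>-2).
Nothing dominates C: L at High (0>-2); R at High (0>-9).
R: no other strategy beats it everywhere (L at Low (8>-2); C at Low (8>4)).

L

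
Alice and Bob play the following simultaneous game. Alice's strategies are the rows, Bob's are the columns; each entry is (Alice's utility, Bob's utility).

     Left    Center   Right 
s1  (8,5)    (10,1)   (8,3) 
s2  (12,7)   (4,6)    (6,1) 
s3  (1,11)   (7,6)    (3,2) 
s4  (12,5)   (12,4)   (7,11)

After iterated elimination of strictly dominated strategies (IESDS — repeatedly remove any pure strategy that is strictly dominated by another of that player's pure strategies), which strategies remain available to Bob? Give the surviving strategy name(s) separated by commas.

Row s3 is eliminated: s1 beats it against every remaining column (Left: 8>1, Center: 10>7, Right: 8>3).
For Bob, Left strictly dominates Center on the remaining rows (s1: 5>1, s2: 7>6, s4: 5>4); eliminate Center.
Among the remaining strategies, none is strictly dominated by another pure strategy of the same player, so the elimination stops.
Surviving strategies — Alice: {s1, s2, s4}; Bob: {Left, Right}.

Left, Right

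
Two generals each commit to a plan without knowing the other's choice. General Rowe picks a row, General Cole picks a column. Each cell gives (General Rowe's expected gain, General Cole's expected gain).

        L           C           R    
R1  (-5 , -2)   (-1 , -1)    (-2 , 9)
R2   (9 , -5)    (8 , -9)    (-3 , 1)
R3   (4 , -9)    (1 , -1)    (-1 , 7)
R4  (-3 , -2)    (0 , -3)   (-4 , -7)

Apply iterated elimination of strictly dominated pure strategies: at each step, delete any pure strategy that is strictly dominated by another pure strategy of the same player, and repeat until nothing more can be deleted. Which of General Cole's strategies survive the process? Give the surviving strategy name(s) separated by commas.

For General Rowe, R3 strictly dominates R1 on the remaining columns (L: 4>-5, C: 1>-1, R: -1>-2); eliminate R1.
Row R4 is eliminated: R2 beats it against every remaining column (L: 9>-3, C: 8>0, R: -3>-4).
For General Cole, R strictly dominates L on the remaining rows (R2: 1>-5, R3: 7>-9); eliminate L.
Column C is eliminated: R beats it against every remaining row (R2: 1>-9, R3: 7>-1).
General Rowe's strategy R2 is strictly dominated by R3 (R: -1>-3) and is removed.
Among the remaining strategies, none is strictly dominated by another pure strategy of the same player, so the elimination stops.
Surviving strategies — General Rowe: {R3}; General Cole: {R}.

R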